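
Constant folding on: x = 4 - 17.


4 - 17 = -13 at compile time
Optimized: x = -13


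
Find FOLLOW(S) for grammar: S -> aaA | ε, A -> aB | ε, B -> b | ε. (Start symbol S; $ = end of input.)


$ ∈ FOLLOW(S). For each A -> αBβ: add FIRST(β)\{ε} to FOLLOW(B); if β nullable, add FOLLOW(A).
FOLLOW(S) = {$}


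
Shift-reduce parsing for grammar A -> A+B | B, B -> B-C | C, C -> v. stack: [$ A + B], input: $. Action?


handle 'A+B' on top; lookahead ∈ FOLLOW(A) = {+, $}
Action: reduce (A -> A+B)


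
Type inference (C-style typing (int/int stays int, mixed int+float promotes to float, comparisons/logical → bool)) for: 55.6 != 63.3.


Operand types: float != float
Rule: comparison yields bool
Result type: bool


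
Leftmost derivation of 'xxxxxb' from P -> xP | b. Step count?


Derivation: P => xP => xxP => xxxP => xxxxP => xxxxxP => xxxxxb
Steps: 6


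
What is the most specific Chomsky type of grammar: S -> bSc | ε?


Single nonterminal LHS, but b^n c^n is not regular
Classification: Type 2 (Context-Free)


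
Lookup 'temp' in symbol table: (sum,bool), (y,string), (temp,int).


Lookup 'temp' → type int


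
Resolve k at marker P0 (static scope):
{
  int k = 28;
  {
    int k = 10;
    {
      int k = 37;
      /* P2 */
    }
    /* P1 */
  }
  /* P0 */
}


k declared in the same block as P0
k = 28


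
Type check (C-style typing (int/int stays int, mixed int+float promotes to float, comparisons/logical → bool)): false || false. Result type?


Operand types: bool || bool
Rule: logical operators take bool operands and yield bool
Result type: bool


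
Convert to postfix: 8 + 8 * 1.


* has higher precedence, evaluate 8*1 first
Postfix: 8 8 1 * +


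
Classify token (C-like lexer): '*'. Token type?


Pattern: operator symbol
Type: OPERATOR


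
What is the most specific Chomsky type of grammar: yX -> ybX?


LHS has context (more than one symbol) and |LHS| ≤ |RHS|
Classification: Type 1 (Context-Sensitive)


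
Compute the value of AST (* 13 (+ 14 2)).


Evaluate inner: (+ 14 2) = 16
Evaluate root: (* 13 16) = 208
Result: 208


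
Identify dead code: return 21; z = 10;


statement follows a return and is unreachable
Dead: 'z = 10'


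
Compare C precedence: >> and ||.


'>>' is shift (level 8); '||' is logical OR (level 1)
Higher level binds tighter
'>>' has higher precedence than '||'


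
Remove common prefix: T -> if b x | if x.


Common prefix: 'if'
Factored: T -> if T', T' -> b x | x


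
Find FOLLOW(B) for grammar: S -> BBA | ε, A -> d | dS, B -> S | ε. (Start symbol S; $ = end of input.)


$ ∈ FOLLOW(S). For each A -> αBβ: add FIRST(β)\{ε} to FOLLOW(B); if β nullable, add FOLLOW(A).
FOLLOW(B) = {d}


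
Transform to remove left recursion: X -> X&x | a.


Left-recursive alternatives: X&x; non-recursive: a
Introduce X': X -> aX', X' -> &xX' | ε


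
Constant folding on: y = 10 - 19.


10 - 19 = -9 at compile time
Optimized: y = -9


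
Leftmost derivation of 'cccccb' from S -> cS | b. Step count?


Derivation: S => cS => ccS => cccS => ccccS => cccccS => cccccb
Steps: 6


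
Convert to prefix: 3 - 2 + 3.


left-to-right (same/higher precedence on left): tree is (+ (- 3 2) 3)
Prefix: + - 3 2 3


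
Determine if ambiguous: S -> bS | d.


right-linear, alternatives start with distinct terminals 'b' vs 'd': unique leftmost derivation
Unambiguous


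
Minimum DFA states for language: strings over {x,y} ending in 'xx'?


Track the longest suffix of input matching a prefix of 'xx': 3 classes (prefixes of length 0..2)
Minimal DFA: 3 states


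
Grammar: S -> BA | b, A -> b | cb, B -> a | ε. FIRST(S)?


Per alternative of S: FIRST(BA) = {a, b, c}; FIRST(b) = {b}
FIRST(S) = {a, b, c}


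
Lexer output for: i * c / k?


Scan left to right, longest-match per lexeme
Tokens: ID(i), OP(*), ID(c), OP(/), ID(k)


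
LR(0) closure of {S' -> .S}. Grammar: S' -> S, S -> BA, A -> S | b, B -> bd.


Start: S' -> .S
For each item with dot before a nonterminal B, add B -> .γ for every B-production
Closure: [S' -> .S, S -> .BA, B -> .bd]


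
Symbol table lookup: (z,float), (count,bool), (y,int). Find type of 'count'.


Lookup 'count' → type bool


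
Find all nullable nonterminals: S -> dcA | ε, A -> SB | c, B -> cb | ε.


A nonterminal is nullable iff some alternative derives ε (directly, or every symbol in it is nullable)
Nullable: {A, B, S}


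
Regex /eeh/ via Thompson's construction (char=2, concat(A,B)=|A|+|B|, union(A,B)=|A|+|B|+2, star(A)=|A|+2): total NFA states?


Syntax tree has 3 char leaf(s), 0 union(s), 0 star(s)
chars contribute 3×2 = 6; each union adds +2; each star adds +2
Total: 6 + 0 + 0 = 6 states


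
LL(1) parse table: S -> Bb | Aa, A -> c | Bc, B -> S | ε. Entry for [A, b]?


For [A, b]: 'b' ∈ FIRST(Bc)
Entry: A -> Bc


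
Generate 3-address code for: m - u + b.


Break into single-operator statements:
t1 = m - u
t2 = t1 + b


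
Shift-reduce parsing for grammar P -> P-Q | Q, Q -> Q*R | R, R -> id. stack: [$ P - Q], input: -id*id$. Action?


handle 'P-Q' on top; lookahead ∈ FOLLOW(P) = {-, $}
Action: reduce (P -> P-Q)


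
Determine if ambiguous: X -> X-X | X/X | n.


'n-n/n' has two parse trees (no precedence encoded between - and /)
Ambiguous


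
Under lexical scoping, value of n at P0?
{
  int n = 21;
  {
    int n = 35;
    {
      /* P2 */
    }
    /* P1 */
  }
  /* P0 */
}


n declared in the same block as P0
n = 21


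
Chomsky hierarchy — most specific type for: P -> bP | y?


Right-linear: every RHS is a terminal or a terminal followed by one nonterminal
Classification: Type 3 (Regular)


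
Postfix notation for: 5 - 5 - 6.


Left to right (same or higher precedence on left)
Postfix: 5 5 - 6 -


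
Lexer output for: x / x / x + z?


Scan left to right, longest-match per lexeme
Tokens: ID(x), OP(/), ID(x), OP(/), ID(x), OP(+), ID(z)


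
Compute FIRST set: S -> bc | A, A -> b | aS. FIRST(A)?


Per alternative of A: FIRST(b) = {b}; FIRST(aS) = {a}
FIRST(A) = {a, b}


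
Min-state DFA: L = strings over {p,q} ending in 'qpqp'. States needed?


Track the longest suffix of input matching a prefix of 'qpqp': 5 classes (prefixes of length 0..4)
Minimal DFA: 5 states


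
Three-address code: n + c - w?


Break into single-operator statements:
t1 = n + c
t2 = t1 - w


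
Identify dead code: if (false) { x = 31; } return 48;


condition is constant false, so the whole block is unreachable
Dead: 'if (false) { x = 31; }'


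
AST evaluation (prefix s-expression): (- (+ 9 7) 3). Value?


Evaluate inner: (+ 9 7) = 16
Evaluate root: (- 16 3) = 13
Result: 13


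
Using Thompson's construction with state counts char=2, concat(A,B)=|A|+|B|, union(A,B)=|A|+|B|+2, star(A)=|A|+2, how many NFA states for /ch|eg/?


Syntax tree has 4 char leaf(s), 1 union(s), 0 star(s)
chars contribute 4×2 = 8; each union adds +2; each star adds +2
Total: 8 + 2 + 0 = 10 states


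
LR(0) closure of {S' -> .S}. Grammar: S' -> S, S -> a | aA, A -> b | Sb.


Start: S' -> .S
For each item with dot before a nonterminal B, add B -> .γ for every B-production
Closure: [S' -> .S, S -> .a, S -> .aA]


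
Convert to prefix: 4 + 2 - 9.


left-to-right (same/higher precedence on left): tree is (- (+ 4 2) 9)
Prefix: - + 4 2 9


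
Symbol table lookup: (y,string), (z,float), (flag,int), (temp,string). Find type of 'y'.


Lookup 'y' → type string


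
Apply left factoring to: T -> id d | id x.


Common prefix: 'id'
Factored: T -> id T', T' -> d | x


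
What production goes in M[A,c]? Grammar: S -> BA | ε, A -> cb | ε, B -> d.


For [A, c]: 'c' ∈ FIRST(cb)
Entry: A -> cb


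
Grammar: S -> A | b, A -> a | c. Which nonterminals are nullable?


A nonterminal is nullable iff some alternative derives ε (directly, or every symbol in it is nullable)
Nullable: {}


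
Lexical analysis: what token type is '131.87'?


Pattern: digits with a decimal point
Type: FLOAT_LITERAL


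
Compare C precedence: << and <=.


'<<' is shift (level 8); '<=' is relational (level 7)
Higher level binds tighter
'<<' has higher precedence than '<='


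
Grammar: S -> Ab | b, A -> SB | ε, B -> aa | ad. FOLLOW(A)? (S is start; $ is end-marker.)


$ ∈ FOLLOW(S). For each A -> αBβ: add FIRST(β)\{ε} to FOLLOW(B); if β nullable, add FOLLOW(A).
FOLLOW(A) = {b}


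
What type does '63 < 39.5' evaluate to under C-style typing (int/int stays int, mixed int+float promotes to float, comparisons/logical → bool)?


Operand types: int < float
Rule: comparison yields bool
Result type: bool


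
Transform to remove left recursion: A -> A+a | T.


Left-recursive alternatives: A+a; non-recursive: T
Introduce A': A -> TA', A' -> +aA' | ε


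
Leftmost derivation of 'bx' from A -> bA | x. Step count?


Derivation: A => bA => bx
Steps: 2


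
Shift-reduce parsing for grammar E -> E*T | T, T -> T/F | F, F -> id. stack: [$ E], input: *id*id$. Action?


shift '*' to continue E -> E*T
Action: shift


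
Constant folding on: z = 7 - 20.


7 - 20 = -13 at compile time
Optimized: z = -13


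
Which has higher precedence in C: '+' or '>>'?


'+' is additive (level 9); '>>' is shift (level 8)
Higher level binds tighter
'+' has higher precedence than '>>'


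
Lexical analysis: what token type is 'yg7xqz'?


Pattern: letter/underscore followed by alphanumerics, not a keyword
Type: IDENTIFIER


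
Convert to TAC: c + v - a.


Break into single-operator statements:
t1 = c + v
t2 = t1 - a


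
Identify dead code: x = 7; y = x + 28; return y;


x is read by y's definition; y is returned
No dead code


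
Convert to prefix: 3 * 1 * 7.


left-to-right (same/higher precedence on left): tree is (* (* 3 1) 7)
Prefix: * * 3 1 7


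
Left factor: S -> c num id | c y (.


Common prefix: 'c'
Factored: S -> c S', S' -> num id | y (


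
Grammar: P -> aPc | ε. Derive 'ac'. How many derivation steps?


Derivation: P => aPc => ac
Steps: 2


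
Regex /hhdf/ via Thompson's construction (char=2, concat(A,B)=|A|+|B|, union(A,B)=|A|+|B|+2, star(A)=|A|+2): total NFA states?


Syntax tree has 4 char leaf(s), 0 union(s), 0 star(s)
chars contribute 4×2 = 8; each union adds +2; each star adds +2
Total: 8 + 0 + 0 = 8 states


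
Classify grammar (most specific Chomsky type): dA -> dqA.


LHS has context (more than one symbol) and |LHS| ≤ |RHS|
Classification: Type 1 (Context-Sensitive)


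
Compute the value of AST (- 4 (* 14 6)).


Evaluate inner: (* 14 6) = 84
Evaluate root: (- 4 84) = -80
Result: -80


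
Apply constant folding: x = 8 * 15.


8 * 15 = 120 at compile time
Optimized: x = 120


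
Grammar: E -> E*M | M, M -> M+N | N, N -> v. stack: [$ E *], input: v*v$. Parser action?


no handle ('E*' is not any RHS); shift 'v'
Action: shift


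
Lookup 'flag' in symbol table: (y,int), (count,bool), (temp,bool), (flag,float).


Lookup 'flag' → type float


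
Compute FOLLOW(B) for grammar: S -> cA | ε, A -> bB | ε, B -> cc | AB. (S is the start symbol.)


$ ∈ FOLLOW(S). For each A -> αBβ: add FIRST(β)\{ε} to FOLLOW(B); if β nullable, add FOLLOW(A).
FOLLOW(B) = {$, b, c}


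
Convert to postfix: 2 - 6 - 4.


Left to right (same or higher precedence on left)
Postfix: 2 6 - 4 -


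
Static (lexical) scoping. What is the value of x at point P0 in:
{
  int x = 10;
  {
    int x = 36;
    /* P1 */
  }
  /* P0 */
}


x declared in the same block as P0
x = 10


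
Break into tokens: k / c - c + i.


Scan left to right, longest-match per lexeme
Tokens: ID(k), OP(/), ID(c), OP(-), ID(c), OP(+), ID(i)


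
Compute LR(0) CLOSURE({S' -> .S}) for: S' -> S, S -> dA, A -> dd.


Start: S' -> .S
For each item with dot before a nonterminal B, add B -> .γ for every B-production
Closure: [S' -> .S, S -> .dA]


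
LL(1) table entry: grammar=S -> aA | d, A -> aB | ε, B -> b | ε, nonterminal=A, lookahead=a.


For [A, a]: 'a' ∈ FIRST(aB)
Entry: A -> aB


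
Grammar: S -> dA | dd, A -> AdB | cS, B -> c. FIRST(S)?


Per alternative of S: FIRST(dA) = {d}; FIRST(dd) = {d}
FIRST(S) = {d}


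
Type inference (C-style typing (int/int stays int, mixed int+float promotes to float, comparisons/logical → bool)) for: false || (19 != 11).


Operand types: bool || bool
Rule: logical operators take bool operands and yield bool
Result type: bool


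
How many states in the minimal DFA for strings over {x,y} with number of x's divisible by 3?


Track (count of x) mod 3: states 0..2, accept at 0
Minimal DFA: 3 states


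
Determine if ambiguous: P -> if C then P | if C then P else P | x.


dangling else: 'if C then if C then x else x' parses two ways
Ambiguous


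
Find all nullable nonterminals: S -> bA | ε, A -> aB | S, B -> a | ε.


A nonterminal is nullable iff some alternative derives ε (directly, or every symbol in it is nullable)
Nullable: {A, B, S}


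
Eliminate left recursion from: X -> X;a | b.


Left-recursive alternatives: X;a; non-recursive: b
Introduce X': X -> bX', X' -> ;aX' | ε


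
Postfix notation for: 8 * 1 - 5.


Left to right (same or higher precedence on left)
Postfix: 8 1 * 5 -


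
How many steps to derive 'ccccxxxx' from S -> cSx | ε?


Derivation: S => cSx => ccSxx => cccSxxx => ccccSxxxx => ccccxxxx
Steps: 5


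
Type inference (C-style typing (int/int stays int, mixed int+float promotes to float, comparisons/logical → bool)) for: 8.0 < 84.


Operand types: float < int
Rule: comparison yields bool
Result type: bool


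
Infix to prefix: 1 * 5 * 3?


left-to-right (same/higher precedence on left): tree is (* (* 1 5) 3)
Prefix: * * 1 5 3


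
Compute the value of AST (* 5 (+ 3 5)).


Evaluate inner: (+ 3 5) = 8
Evaluate root: (* 5 8) = 40
Result: 40


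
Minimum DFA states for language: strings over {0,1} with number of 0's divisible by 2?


Track (count of 0) mod 2: states 0..1, accept at 0
Minimal DFA: 2 states


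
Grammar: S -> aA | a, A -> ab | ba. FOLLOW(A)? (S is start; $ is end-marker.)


$ ∈ FOLLOW(S). For each A -> αBβ: add FIRST(β)\{ε} to FOLLOW(B); if β nullable, add FOLLOW(A).
FOLLOW(A) = {$}


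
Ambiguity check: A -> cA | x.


right-linear, alternatives start with distinct terminals 'c' vs 'x': unique leftmost derivation
Unambiguous


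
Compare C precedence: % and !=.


'%' is multiplicative (level 10); '!=' is equality (level 6)
Higher level binds tighter
'%' has higher precedence than '!='


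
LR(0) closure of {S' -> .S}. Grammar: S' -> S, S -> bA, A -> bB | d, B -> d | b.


Start: S' -> .S
For each item with dot before a nonterminal B, add B -> .γ for every B-production
Closure: [S' -> .S, S -> .bA]


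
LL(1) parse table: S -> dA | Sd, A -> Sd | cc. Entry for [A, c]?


For [A, c]: 'c' ∈ FIRST(cc)
Entry: A -> cc


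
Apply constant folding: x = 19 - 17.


19 - 17 = 2 at compile time
Optimized: x = 2


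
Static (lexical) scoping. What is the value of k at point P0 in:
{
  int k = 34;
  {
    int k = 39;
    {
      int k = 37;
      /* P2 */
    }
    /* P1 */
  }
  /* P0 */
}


k declared in the same block as P0
k = 34


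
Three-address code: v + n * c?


Break into single-operator statements:
t1 = n * c
t2 = v + t1


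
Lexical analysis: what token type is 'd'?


Pattern: letter/underscore followed by alphanumerics, not a keyword
Type: IDENTIFIER


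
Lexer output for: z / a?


Scan left to right, longest-match per lexeme
Tokens: ID(z), OP(/), ID(a)


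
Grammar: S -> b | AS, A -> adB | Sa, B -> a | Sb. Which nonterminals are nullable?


A nonterminal is nullable iff some alternative derives ε (directly, or every symbol in it is nullable)
Nullable: {}


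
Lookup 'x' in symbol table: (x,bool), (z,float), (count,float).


Lookup 'x' → type bool


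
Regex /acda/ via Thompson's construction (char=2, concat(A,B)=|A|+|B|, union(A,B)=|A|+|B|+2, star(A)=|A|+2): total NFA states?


Syntax tree has 4 char leaf(s), 0 union(s), 0 star(s)
chars contribute 4×2 = 8; each union adds +2; each star adds +2
Total: 8 + 0 + 0 = 8 states


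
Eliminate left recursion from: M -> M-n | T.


Left-recursive alternatives: M-n; non-recursive: T
Introduce M': M -> TM', M' -> -nM' | ε


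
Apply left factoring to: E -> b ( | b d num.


Common prefix: 'b'
Factored: E -> b E', E' -> ( | d num


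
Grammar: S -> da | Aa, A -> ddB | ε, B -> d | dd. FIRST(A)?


Per alternative of A: FIRST(ddB) = {d}; FIRST(ε) = {ε}
FIRST(A) = {d, ε}


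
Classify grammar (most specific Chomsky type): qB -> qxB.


LHS has context (more than one symbol) and |LHS| ≤ |RHS|
Classification: Type 1 (Context-Sensitive)


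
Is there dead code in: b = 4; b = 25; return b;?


first assignment to b is overwritten before any read
Dead: 'b = 4'


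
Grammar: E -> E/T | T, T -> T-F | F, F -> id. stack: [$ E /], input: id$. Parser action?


no handle ('E/' is not any RHS); shift 'id'
Action: shift


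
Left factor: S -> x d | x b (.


Common prefix: 'x'
Factored: S -> x S', S' -> d | b (


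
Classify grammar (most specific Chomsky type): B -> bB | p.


Right-linear: every RHS is a terminal or a terminal followed by one nonterminal
Classification: Type 3 (Regular)


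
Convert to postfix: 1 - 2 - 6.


Left to right (same or higher precedence on left)
Postfix: 1 2 - 6 -


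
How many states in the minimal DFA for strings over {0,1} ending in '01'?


Track the longest suffix of input matching a prefix of '01': 3 classes (prefixes of length 0..2)
Minimal DFA: 3 states


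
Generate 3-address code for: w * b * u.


Break into single-operator statements:
t1 = w * b
t2 = t1 * u


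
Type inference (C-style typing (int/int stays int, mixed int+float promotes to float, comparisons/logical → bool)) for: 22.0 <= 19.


Operand types: float <= int
Rule: comparison yields bool
Result type: bool


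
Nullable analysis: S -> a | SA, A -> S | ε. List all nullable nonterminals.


A nonterminal is nullable iff some alternative derives ε (directly, or every symbol in it is nullable)
Nullable: {A}


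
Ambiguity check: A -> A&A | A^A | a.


'a&a^a' has two parse trees (no precedence encoded between & and ^)
Ambiguous


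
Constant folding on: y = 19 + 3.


19 + 3 = 22 at compile time
Optimized: y = 22


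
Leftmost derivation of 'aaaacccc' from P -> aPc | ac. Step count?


Derivation: P => aPc => aaPcc => aaaPccc => aaaacccc
Steps: 4


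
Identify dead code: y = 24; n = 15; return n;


y is assigned but never read
Dead: 'y = 24'


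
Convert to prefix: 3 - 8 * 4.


'*' binds tighter: tree is (- 3 (* 8 4))
Prefix: - 3 * 8 4


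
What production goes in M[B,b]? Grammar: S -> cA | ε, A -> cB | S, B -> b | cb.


For [B, b]: 'b' ∈ FIRST(b)
Entry: B -> b


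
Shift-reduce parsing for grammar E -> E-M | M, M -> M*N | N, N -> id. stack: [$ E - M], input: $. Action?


handle 'E-M' on top; lookahead ∈ FOLLOW(E) = {-, $}
Action: reduce (E -> E-M)


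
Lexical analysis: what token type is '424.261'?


Pattern: digits with a decimal point
Type: FLOAT_LITERAL


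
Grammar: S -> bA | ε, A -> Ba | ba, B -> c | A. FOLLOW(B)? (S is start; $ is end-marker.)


$ ∈ FOLLOW(S). For each A -> αBβ: add FIRST(β)\{ε} to FOLLOW(B); if β nullable, add FOLLOW(A).
FOLLOW(B) = {a}


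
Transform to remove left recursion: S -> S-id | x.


Left-recursive alternatives: S-id; non-recursive: x
Introduce S': S -> xS', S' -> -idS' | ε


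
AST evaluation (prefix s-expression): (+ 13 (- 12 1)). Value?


Evaluate inner: (- 12 1) = 11
Evaluate root: (+ 13 11) = 24
Result: 24


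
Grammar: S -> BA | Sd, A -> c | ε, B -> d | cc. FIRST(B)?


Per alternative of B: FIRST(d) = {d}; FIRST(cc) = {c}
FIRST(B) = {c, d}


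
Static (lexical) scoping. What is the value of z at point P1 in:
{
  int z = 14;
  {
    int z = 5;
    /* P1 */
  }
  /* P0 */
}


z declared in the same block as P1
z = 5


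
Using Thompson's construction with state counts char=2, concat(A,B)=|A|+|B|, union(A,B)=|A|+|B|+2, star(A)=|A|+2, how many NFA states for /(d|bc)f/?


Syntax tree has 4 char leaf(s), 1 union(s), 0 star(s)
chars contribute 4×2 = 8; each union adds +2; each star adds +2
Total: 8 + 2 + 0 = 10 states


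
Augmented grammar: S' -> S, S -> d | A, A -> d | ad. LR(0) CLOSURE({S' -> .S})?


Start: S' -> .S
For each item with dot before a nonterminal B, add B -> .γ for every B-production
Closure: [S' -> .S, S -> .d, S -> .A, A -> .d, A -> .ad]


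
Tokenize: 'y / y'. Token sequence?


Scan left to right, longest-match per lexeme
Tokens: ID(y), OP(/), ID(y)


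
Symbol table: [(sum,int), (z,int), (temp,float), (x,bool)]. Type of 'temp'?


Lookup 'temp' → type float


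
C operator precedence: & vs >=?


'>=' is relational (level 7); '&' is bitwise AND (level 5)
Higher level binds tighter
'>=' has higher precedence than '&'


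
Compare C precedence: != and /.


'/' is multiplicative (level 10); '!=' is equality (level 6)
Higher level binds tighter
'/' has higher precedence than '!='


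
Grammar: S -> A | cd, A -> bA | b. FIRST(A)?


Per alternative of A: FIRST(bA) = {b}; FIRST(b) = {b}
FIRST(A) = {b}


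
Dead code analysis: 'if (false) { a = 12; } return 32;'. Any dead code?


condition is constant false, so the whole block is unreachable
Dead: 'if (false) { a = 12; }'


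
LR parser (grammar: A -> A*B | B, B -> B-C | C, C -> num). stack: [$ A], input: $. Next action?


start symbol A on stack, input exhausted
Action: accept


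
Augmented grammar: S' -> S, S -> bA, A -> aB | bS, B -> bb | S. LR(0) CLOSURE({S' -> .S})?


Start: S' -> .S
For each item with dot before a nonterminal B, add B -> .γ for every B-production
Closure: [S' -> .S, S -> .bA]


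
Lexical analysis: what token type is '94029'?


Pattern: digits only
Type: INTEGER_LITERAL


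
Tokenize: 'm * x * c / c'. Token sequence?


Scan left to right, longest-match per lexeme
Tokens: ID(m), OP(*), ID(x), OP(*), ID(c), OP(/), ID(c)


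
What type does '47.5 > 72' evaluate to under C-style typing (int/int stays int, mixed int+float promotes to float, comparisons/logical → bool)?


Operand types: float > int
Rule: comparison yields bool
Result type: bool


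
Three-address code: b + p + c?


Break into single-operator statements:
t1 = b + p
t2 = t1 + c


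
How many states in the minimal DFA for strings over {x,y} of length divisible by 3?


Track length mod 3: states 0..2, accept at 0
Minimal DFA: 3 states


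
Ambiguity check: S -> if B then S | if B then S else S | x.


dangling else: 'if B then if B then x else x' parses two ways
Ambiguous


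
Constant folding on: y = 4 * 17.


4 * 17 = 68 at compile time
Optimized: y = 68


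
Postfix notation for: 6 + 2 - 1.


Left to right (same or higher precedence on left)
Postfix: 6 2 + 1 -


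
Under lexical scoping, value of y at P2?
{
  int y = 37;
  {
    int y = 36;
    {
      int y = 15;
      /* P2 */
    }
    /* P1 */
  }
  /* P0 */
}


y declared in the same block as P2
y = 15


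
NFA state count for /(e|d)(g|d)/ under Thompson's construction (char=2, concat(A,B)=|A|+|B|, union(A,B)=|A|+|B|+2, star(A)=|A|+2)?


Syntax tree has 4 char leaf(s), 2 union(s), 0 star(s)
chars contribute 4×2 = 8; each union adds +2; each star adds +2
Total: 8 + 4 + 0 = 12 states


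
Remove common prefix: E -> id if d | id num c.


Common prefix: 'id'
Factored: E -> id E', E' -> if d | num c


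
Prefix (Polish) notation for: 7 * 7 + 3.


left-to-right (same/higher precedence on left): tree is (+ (* 7 7) 3)
Prefix: + * 7 7 3


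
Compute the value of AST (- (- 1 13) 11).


Evaluate inner: (- 1 13) = -12
Evaluate root: (- -12 11) = -23
Result: -23


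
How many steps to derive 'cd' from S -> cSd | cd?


Derivation: S => cd
Steps: 1


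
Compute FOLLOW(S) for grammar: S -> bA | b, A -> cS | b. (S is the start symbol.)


$ ∈ FOLLOW(S). For each A -> αBβ: add FIRST(β)\{ε} to FOLLOW(B); if β nullable, add FOLLOW(A).
FOLLOW(S) = {$}


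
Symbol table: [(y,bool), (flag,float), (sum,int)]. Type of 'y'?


Lookup 'y' → type bool


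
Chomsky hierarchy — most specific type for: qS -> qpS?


LHS has context (more than one symbol) and |LHS| ≤ |RHS|
Classification: Type 1 (Context-Sensitive)


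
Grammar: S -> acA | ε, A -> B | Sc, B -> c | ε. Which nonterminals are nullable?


A nonterminal is nullable iff some alternative derives ε (directly, or every symbol in it is nullable)
Nullable: {A, B, S}


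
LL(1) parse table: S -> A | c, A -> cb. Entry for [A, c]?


For [A, c]: 'c' ∈ FIRST(cb)
Entry: A -> cb


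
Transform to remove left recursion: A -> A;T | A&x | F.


Left-recursive alternatives: A;T, A&x; non-recursive: F
Introduce A': A -> FA', A' -> ;TA' | &xA' | ε


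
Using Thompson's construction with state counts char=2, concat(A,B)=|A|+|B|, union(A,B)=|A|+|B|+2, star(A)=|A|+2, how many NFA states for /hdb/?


Syntax tree has 3 char leaf(s), 0 union(s), 0 star(s)
chars contribute 3×2 = 6; each union adds +2; each star adds +2
Total: 6 + 0 + 0 = 6 states


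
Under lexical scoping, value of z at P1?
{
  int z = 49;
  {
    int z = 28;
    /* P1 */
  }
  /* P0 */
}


z declared in the same block as P1
z = 28


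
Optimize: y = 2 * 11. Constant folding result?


2 * 11 = 22 at compile time
Optimized: y = 22


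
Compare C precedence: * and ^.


'*' is multiplicative (level 10); '^' is bitwise XOR (level 4)
Higher level binds tighter
'*' has higher precedence than '^'


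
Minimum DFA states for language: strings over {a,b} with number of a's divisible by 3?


Track (count of a) mod 3: states 0..2, accept at 0
Minimal DFA: 3 states


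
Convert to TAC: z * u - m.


Break into single-operator statements:
t1 = z * u
t2 = t1 - m


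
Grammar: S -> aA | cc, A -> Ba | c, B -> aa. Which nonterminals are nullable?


A nonterminal is nullable iff some alternative derives ε (directly, or every symbol in it is nullable)
Nullable: {}


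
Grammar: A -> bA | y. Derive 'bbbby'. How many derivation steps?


Derivation: A => bA => bbA => bbbA => bbbbA => bbbby
Steps: 5


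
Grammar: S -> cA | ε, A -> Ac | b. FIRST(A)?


Per alternative of A: FIRST(Ac) = {b}; FIRST(b) = {b}
FIRST(A) = {b}


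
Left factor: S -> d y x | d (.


Common prefix: 'd'
Factored: S -> d S', S' -> y x | (


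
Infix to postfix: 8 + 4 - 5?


Left to right (same or higher precedence on left)
Postfix: 8 4 + 5 -


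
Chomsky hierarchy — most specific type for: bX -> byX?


LHS has context (more than one symbol) and |LHS| ≤ |RHS|
Classification: Type 1 (Context-Sensitive)


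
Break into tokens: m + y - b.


Scan left to right, longest-match per lexeme
Tokens: ID(m), OP(+), ID(y), OP(-), ID(b)


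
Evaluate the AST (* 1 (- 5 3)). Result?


Evaluate inner: (- 5 3) = 2
Evaluate root: (* 1 2) = 2
Result: 2


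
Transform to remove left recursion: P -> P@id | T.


Left-recursive alternatives: P@id; non-recursive: T
Introduce P': P -> TP', P' -> @idP' | ε


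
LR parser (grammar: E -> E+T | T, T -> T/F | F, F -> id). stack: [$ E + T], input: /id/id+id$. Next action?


'/' can extend T; shift to build T -> T/F
Action: shift


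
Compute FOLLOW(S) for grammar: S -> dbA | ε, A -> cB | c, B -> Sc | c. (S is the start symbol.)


$ ∈ FOLLOW(S). For each A -> αBβ: add FIRST(β)\{ε} to FOLLOW(B); if β nullable, add FOLLOW(A).
FOLLOW(S) = {$, c}


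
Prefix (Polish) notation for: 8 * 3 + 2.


left-to-right (same/higher precedence on left): tree is (+ (* 8 3) 2)
Prefix: + * 8 3 2


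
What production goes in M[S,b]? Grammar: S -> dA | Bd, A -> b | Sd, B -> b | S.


For [S, b]: 'b' ∈ FIRST(Bd)
Entry: S -> Bd


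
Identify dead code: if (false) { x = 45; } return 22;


condition is constant false, so the whole block is unreachable
Dead: 'if (false) { x = 45; }'


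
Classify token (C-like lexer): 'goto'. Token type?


Pattern: reserved word
Type: KEYWORD


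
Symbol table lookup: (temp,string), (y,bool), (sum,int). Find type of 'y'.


Lookup 'y' → type bool


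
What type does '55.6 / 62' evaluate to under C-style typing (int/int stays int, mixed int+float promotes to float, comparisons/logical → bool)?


Operand types: float / int
Rule: mixed int/float promotes to float; int/int stays int
Result type: float


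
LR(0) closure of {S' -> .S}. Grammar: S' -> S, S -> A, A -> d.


Start: S' -> .S
For each item with dot before a nonterminal B, add B -> .γ for every B-production
Closure: [S' -> .S, S -> .A, A -> .d]


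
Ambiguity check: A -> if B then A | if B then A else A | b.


dangling else: 'if B then if B then b else b' parses two ways
Ambiguous


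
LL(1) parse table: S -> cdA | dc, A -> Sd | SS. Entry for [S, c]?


For [S, c]: 'c' ∈ FIRST(cdA)
Entry: S -> cdA


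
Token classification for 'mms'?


Pattern: letter/underscore followed by alphanumerics, not a keyword
Type: IDENTIFIER


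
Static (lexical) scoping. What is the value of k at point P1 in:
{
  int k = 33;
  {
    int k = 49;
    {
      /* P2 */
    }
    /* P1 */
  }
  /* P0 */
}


k declared in the same block as P1
k = 49


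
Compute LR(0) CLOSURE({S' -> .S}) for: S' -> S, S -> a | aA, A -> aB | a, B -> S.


Start: S' -> .S
For each item with dot before a nonterminal B, add B -> .γ for every B-production
Closure: [S' -> .S, S -> .a, S -> .aA]


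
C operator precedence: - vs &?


'-' is additive (level 9); '&' is bitwise AND (level 5)
Higher level binds tighter
'-' has higher precedence than '&'


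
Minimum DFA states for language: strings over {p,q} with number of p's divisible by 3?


Track (count of p) mod 3: states 0..2, accept at 0
Minimal DFA: 3 states


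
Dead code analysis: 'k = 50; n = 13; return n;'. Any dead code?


k is assigned but never read
Dead: 'k = 50'


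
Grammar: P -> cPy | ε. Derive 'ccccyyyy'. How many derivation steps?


Derivation: P => cPy => ccPyy => cccPyyy => ccccPyyyy => ccccyyyy
Steps: 5


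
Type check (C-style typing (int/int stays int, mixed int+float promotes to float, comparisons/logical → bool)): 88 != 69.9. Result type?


Operand types: int != float
Rule: comparison yields bool
Result type: bool


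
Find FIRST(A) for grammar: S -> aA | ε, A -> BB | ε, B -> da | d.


Per alternative of A: FIRST(BB) = {d}; FIRST(ε) = {ε}
FIRST(A) = {d, ε}


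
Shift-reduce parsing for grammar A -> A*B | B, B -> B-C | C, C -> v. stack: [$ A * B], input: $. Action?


handle 'A*B' on top; lookahead ∈ FOLLOW(A) = {*, $}
Action: reduce (A -> A*B)


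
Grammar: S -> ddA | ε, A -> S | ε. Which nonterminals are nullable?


A nonterminal is nullable iff some alternative derives ε (directly, or every symbol in it is nullable)
Nullable: {A, S}


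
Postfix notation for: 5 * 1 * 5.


Left to right (same or higher precedence on left)
Postfix: 5 1 * 5 *


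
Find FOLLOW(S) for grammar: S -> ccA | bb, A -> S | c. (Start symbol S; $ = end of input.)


$ ∈ FOLLOW(S). For each A -> αBβ: add FIRST(β)\{ε} to FOLLOW(B); if β nullable, add FOLLOW(A).
FOLLOW(S) = {$}


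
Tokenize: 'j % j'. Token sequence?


Scan left to right, longest-match per lexeme
Tokens: ID(j), OP(%), ID(j)


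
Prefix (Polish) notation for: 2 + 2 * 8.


'*' binds tighter: tree is (+ 2 (* 2 8))
Prefix: + 2 * 2 8


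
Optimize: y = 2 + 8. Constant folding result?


2 + 8 = 10 at compile time
Optimized: y = 10


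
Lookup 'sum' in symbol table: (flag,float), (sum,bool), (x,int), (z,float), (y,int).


Lookup 'sum' → type bool


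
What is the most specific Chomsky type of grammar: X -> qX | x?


Right-linear: every RHS is a terminal or a terminal followed by one nonterminal
Classification: Type 3 (Regular)


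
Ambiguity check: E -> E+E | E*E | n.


'n+n*n' has two parse trees (no precedence encoded between + and *)
Ambiguous


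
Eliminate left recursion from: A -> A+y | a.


Left-recursive alternatives: A+y; non-recursive: a
Introduce A': A -> aA', A' -> +yA' | ε


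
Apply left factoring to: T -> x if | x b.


Common prefix: 'x'
Factored: T -> x T', T' -> if | b


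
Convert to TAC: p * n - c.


Break into single-operator statements:
t1 = p * n
t2 = t1 - c


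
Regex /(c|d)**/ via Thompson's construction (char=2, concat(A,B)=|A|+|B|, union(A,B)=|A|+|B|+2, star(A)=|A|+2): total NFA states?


Syntax tree has 2 char leaf(s), 1 union(s), 2 star(s)
chars contribute 2×2 = 4; each union adds +2; each star adds +2
Total: 4 + 2 + 4 = 10 states


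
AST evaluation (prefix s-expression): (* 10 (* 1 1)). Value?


Evaluate inner: (* 1 1) = 1
Evaluate root: (* 10 1) = 10
Result: 10


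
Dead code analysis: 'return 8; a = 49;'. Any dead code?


statement follows a return and is unreachable
Dead: 'a = 49'


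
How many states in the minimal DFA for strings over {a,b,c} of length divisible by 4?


Track length mod 4: states 0..3, accept at 0
Minimal DFA: 4 states


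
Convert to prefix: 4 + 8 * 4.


'*' binds tighter: tree is (+ 4 (* 8 4))
Prefix: + 4 * 8 4


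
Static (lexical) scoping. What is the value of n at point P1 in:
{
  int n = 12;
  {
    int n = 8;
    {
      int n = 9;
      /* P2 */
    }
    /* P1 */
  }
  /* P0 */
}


n declared in the same block as P1
n = 8


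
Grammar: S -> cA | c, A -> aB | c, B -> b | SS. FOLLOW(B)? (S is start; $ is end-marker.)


$ ∈ FOLLOW(S). For each A -> αBβ: add FIRST(β)\{ε} to FOLLOW(B); if β nullable, add FOLLOW(A).
FOLLOW(B) = {$, c}


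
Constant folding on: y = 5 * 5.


5 * 5 = 25 at compile time
Optimized: y = 25


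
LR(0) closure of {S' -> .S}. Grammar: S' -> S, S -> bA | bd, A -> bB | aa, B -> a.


Start: S' -> .S
For each item with dot before a nonterminal B, add B -> .γ for every B-production
Closure: [S' -> .S, S -> .bA, S -> .bd]


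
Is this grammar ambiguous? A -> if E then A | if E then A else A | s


dangling else: 'if E then if E then s else s' parses two ways
Ambiguous


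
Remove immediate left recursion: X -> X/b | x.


Left-recursive alternatives: X/b; non-recursive: x
Introduce X': X -> xX', X' -> /bX' | ε


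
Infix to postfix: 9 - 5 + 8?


Left to right (same or higher precedence on left)
Postfix: 9 5 - 8 +


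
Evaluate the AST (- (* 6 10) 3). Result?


Evaluate inner: (* 6 10) = 60
Evaluate root: (- 60 3) = 57
Result: 57


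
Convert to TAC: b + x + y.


Break into single-operator statements:
t1 = b + x
t2 = t1 + y


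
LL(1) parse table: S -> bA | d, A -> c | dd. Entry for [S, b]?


For [S, b]: 'b' ∈ FIRST(bA)
Entry: S -> bA


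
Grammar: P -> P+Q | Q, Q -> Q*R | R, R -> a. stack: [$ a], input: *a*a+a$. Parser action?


'a' on top is the handle for R -> a
Action: reduce (R -> a)


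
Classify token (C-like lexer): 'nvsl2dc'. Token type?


Pattern: letter/underscore followed by alphanumerics, not a keyword
Type: IDENTIFIER


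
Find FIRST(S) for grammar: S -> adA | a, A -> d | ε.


Per alternative of S: FIRST(adA) = {a}; FIRST(a) = {a}
FIRST(S) = {a}


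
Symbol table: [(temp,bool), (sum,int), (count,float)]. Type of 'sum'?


Lookup 'sum' → type int


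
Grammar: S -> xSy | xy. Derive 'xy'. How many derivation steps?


Derivation: S => xy
Steps: 1


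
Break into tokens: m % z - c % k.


Scan left to right, longest-match per lexeme
Tokens: ID(m), OP(%), ID(z), OP(-), ID(c), OP(%), ID(k)


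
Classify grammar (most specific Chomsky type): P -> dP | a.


Right-linear: every RHS is a terminal or a terminal followed by one nonterminal
Classification: Type 3 (Regular)


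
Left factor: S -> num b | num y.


Common prefix: 'num'
Factored: S -> num S', S' -> b | y


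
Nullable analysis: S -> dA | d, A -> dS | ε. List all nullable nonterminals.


A nonterminal is nullable iff some alternative derives ε (directly, or every symbol in it is nullable)
Nullable: {A}


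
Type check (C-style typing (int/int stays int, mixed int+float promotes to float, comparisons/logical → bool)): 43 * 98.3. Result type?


Operand types: int * float
Rule: mixed int/float promotes to float; int/int stays int
Result type: float


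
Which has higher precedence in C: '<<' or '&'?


'<<' is shift (level 8); '&' is bitwise AND (level 5)
Higher level binds tighter
'<<' has higher precedence than '&'


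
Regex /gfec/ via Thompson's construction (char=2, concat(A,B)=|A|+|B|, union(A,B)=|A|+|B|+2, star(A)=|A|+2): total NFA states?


Syntax tree has 4 char leaf(s), 0 union(s), 0 star(s)
chars contribute 4×2 = 8; each union adds +2; each star adds +2
Total: 8 + 0 + 0 = 8 states


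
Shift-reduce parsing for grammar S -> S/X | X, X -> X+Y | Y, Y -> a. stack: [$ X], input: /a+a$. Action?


lookahead ∉ {+} so X won't extend; reduce S -> X
Action: reduce (S -> X)


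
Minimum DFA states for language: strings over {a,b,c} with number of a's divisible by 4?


Track (count of a) mod 4: states 0..3, accept at 0
Minimal DFA: 4 states


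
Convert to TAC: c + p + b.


Break into single-operator statements:
t1 = c + p
t2 = t1 + b


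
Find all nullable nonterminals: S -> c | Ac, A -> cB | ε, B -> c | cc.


A nonterminal is nullable iff some alternative derives ε (directly, or every symbol in it is nullable)
Nullable: {A}


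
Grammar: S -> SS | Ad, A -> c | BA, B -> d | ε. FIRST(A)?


Per alternative of A: FIRST(c) = {c}; FIRST(BA) = {c, d}
FIRST(A) = {c, d}


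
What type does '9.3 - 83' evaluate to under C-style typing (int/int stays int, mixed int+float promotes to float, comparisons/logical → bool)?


Operand types: float - int
Rule: mixed int/float promotes to float; int/int stays int
Result type: float


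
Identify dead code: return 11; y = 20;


statement follows a return and is unreachable
Dead: 'y = 20'


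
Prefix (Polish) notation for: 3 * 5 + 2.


left-to-right (same/higher precedence on left): tree is (+ (* 3 5) 2)
Prefix: + * 3 5 2


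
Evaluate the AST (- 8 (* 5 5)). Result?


Evaluate inner: (* 5 5) = 25
Evaluate root: (- 8 25) = -17
Result: -17


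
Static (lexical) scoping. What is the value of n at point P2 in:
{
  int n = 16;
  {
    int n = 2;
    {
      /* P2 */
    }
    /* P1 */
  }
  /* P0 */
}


P2's block does not declare n; resolves to the enclosing declaration at depth 1
n = 2


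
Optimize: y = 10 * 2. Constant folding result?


10 * 2 = 20 at compile time
Optimized: y = 20


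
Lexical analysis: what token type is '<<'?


Pattern: operator symbol
Type: OPERATOR


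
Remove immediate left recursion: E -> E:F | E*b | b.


Left-recursive alternatives: E:F, E*b; non-recursive: b
Introduce E': E -> bE', E' -> :FE' | *bE' | ε


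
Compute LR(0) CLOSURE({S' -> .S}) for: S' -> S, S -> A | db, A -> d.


Start: S' -> .S
For each item with dot before a nonterminal B, add B -> .γ for every B-production
Closure: [S' -> .S, S -> .A, S -> .db, A -> .d]
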